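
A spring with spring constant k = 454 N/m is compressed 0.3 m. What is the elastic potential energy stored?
PE = ½kx² = ½×454×0.3² = 20.43 J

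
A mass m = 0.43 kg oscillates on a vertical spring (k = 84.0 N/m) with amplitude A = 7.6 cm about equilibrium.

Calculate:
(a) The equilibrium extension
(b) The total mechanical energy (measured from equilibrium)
x_eq = mg/k = 0.43×9.81/84.0 = 0.05022 m = 5.022 cm
E = ½kA² = ½×84.0×(0.076)² = 0.2426 J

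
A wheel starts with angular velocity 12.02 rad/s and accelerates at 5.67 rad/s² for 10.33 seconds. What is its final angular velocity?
ω = ω₀ + αt = 12.02 + 5.67 × 10.33 = 70.59 rad/s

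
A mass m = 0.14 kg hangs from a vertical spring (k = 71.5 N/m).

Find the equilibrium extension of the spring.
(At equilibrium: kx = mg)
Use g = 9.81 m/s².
x_eq = mg/k = 0.14×9.81/71.5 = 0.01921 m = 1.921 cm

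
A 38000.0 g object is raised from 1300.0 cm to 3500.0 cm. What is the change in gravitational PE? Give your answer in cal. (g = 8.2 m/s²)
ΔPE = mg(h₂ − h₁) = 38 kg × 8.2 m/s² × (35 − 13) m = 6855 J = 1638.0 cal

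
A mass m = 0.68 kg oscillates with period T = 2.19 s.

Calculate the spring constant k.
T = 2π√(m/k) → k = m(2π/T)² = 0.68×(2π/2.19)² = 5.597 N/m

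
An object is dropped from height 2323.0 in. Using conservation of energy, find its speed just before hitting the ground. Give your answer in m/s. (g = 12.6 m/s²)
mgh = ½mv² → v = √(2gh) = √(2×12.6×59) = 38.56 m/s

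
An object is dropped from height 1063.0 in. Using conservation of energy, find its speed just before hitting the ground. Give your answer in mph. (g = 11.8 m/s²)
mgh = ½mv² → v = √(2gh) = √(2×11.8×27) = 25.24 m/s = 56.47 mph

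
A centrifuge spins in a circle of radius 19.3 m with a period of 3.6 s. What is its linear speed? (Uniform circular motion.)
v = 2πr/T = 2π×19.3/3.6 = 33.68 m/s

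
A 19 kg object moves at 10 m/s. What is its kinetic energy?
KE = ½mv² = ½×19×10² = 950.0 J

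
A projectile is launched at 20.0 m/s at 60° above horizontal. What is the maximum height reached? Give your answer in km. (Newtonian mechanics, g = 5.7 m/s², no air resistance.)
H = v₀²sin²(θ)/(2g) (with unit conversion) = 0.02632 km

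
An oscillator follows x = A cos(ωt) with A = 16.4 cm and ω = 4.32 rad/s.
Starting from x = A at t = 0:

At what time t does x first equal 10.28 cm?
cos(ωt) = x/A = 10.28/16.4 = 0.6268
ωt = arccos(0.6268) = 0.8933 rad
t = 0.8933/4.32 = 0.2068 s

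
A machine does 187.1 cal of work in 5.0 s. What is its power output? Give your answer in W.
P = W/t = 782.8 J / 5 s = 156.6 W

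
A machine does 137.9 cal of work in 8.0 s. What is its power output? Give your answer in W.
P = W/t = 577 J / 8 s = 72.12 W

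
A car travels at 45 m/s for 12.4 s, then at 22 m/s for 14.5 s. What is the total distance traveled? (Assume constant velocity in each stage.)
d₁ = v₁t₁ = 45 × 12.4 = 558 m
d₂ = v₂t₂ = 22 × 14.5 = 319 m
d_total = 558 + 319 = 877.0 m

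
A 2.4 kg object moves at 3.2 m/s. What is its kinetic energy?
KE = ½mv² = ½×2.4×3.2² = 12.288 J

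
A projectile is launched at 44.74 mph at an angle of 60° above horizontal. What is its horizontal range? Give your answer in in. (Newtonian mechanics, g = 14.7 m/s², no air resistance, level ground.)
R = v₀² sin(2θ) / g (with unit conversion) = 927.8 in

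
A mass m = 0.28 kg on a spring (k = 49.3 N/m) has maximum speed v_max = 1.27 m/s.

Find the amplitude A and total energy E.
½mv²_max = ½kA² → A = v_max√(m/k) = 1.27×√(0.28/49.3) = 0.09571 m = 9.571 cm
E = ½mv²_max = ½×0.28×1.27² = 0.2258 J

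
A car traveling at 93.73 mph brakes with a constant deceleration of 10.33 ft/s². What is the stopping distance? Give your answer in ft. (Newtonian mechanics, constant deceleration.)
d = v₀² / (2a) (with unit conversion) = 914.7 ft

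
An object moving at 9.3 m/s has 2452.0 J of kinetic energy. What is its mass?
KE = ½mv² → m = 2KE/v² = 2×2452.0/9.3² = 56.7 kg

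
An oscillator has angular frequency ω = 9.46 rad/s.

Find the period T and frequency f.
T = 2π/ω = 2π/9.46 = 0.6642 s; f = ω/2π = 1.506 Hz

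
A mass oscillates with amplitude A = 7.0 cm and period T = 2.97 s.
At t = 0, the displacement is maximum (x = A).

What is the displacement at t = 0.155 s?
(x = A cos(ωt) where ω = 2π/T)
ω = 2π/T = 2π/2.97 = 2.116 rad/s
x = A cos(ωt) = 7.0×cos(2.116×0.155) = 6.627 cm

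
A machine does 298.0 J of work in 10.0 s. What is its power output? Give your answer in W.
P = W/t = 298 J / 10 s = 29.8 W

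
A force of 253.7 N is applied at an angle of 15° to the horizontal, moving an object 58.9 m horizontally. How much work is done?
W = Fd cosθ = 253.7×58.9×cos(15°) = 14434.0 J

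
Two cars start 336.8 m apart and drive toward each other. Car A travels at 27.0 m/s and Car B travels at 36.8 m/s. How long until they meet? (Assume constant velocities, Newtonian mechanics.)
Combined speed: v_combined = 27.0 + 36.8 = 63.8 m/s
Time to meet: t = d/63.8 = 336.8/63.8 = 5.28 s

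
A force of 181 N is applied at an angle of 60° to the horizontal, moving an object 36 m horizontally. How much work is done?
W = Fd cosθ = 181×36×cos(60°) = 3258.0 J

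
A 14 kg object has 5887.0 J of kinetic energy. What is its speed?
KE = ½mv² → v = √(2KE/m) = √(2×5887.0/14) = 29.0 m/s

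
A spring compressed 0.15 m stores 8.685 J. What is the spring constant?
PE = ½kx² → k = 2PE/x² = 2×8.685/0.15² = 772.0 N/m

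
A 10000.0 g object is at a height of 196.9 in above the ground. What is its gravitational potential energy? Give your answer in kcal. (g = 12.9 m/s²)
PE = mgh = 10 kg × 12.9 m/s² × 5.001 m = 645.2 J = 0.1542 kcal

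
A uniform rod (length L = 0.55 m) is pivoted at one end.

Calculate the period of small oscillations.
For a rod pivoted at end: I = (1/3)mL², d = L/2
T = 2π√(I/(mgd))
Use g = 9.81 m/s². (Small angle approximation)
I/m = (1/3)L² = 0.1008 m²; d = L/2 = 0.275 m
T = 2π√(I/(mgd)) = 2π√(0.1008/(9.81×0.275)) = 1.215 s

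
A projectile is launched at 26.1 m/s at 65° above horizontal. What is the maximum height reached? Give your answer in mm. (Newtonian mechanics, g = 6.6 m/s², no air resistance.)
H = v₀²sin²(θ)/(2g) (with unit conversion) = 42390.0 mm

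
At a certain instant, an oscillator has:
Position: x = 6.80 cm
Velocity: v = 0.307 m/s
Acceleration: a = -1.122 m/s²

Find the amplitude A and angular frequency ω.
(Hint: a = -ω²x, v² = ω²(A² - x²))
a = −ω²x → ω = √(|a|/x) = √(1.122/0.068) = 4.062 rad/s
v² = ω²(A² − x²) → A = √(x² + v²/ω²) = √(0.068² + 0.307²/4.062²) = 0.1017 m = 10.17 cm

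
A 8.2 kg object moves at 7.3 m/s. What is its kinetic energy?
KE = ½mv² = ½×8.2×7.3² = 218.489 J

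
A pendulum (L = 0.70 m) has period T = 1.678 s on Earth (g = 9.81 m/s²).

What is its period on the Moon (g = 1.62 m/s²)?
T = 2π√(L/g), so T_moon/T_earth = √(g_earth/g_moon)
T_moon = 2π√(0.7/1.62) = 4.13 s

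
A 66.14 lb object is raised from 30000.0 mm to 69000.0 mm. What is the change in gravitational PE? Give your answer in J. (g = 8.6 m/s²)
ΔPE = mg(h₂ − h₁) = 30 kg × 8.6 m/s² × (69 − 30) m = 1.006e+04 J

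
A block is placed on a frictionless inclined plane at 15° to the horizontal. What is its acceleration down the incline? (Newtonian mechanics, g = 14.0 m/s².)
a = g sin(θ) = 14.0 × sin(15°) = 14.0 × 0.2588 = 3.62 m/s²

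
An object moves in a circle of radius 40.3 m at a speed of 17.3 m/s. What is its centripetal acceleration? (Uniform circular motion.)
a_c = v²/r = 17.3²/40.3 = 299.29/40.3 = 7.43 m/s²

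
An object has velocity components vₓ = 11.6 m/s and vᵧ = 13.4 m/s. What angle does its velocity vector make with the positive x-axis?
θ = arctan(vᵧ/vₓ) = arctan(13.4/11.6) = 49.12°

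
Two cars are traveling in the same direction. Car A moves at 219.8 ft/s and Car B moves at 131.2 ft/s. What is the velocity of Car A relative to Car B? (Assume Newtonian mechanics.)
v_rel = v_A - v_B = 219.8 - 131.2 = 88.6 ft/s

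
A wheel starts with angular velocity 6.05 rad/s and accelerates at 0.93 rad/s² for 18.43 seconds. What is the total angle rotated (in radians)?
θ = ω₀t + ½αt² = 6.05×18.43 + ½×0.93×18.43² = 269.45 rad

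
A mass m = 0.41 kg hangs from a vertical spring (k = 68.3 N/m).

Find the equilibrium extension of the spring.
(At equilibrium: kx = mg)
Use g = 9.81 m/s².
x_eq = mg/k = 0.41×9.81/68.3 = 0.05889 m = 5.889 cm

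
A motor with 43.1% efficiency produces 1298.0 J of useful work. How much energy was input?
W_in = W_out/η = 1298.0/0.431 = 3011.6 J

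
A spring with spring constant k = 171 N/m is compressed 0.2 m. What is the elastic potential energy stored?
PE = ½kx² = ½×171×0.2² = 3.42 J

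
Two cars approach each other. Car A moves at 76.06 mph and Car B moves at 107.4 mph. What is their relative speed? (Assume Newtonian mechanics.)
v_rel = v_A + v_B = 76.06 + 107.4 = 183.5 mph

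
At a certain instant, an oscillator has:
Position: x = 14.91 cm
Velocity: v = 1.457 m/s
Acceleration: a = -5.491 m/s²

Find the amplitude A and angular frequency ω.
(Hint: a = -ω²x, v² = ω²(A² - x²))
a = −ω²x → ω = √(|a|/x) = √(5.491/0.1491) = 6.069 rad/s
v² = ω²(A² − x²) → A = √(x² + v²/ω²) = √(0.1491² + 1.457²/6.069²) = 0.2826 m = 28.26 cm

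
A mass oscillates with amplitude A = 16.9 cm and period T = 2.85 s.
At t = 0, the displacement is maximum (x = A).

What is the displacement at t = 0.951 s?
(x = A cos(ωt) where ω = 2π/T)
ω = 2π/T = 2π/2.85 = 2.205 rad/s
x = A cos(ωt) = 16.9×cos(2.205×0.951) = -8.482 cm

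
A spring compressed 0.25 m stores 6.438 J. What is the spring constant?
PE = ½kx² → k = 2PE/x² = 2×6.438/0.25² = 206.0 N/m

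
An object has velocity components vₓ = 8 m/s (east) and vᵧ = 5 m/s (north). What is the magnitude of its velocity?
|v| = √(vₓ² + vᵧ²) = √(8² + 5²) = √(89) = 9.43 m/s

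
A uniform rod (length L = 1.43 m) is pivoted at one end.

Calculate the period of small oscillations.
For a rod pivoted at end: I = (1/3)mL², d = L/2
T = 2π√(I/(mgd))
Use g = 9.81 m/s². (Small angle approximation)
I/m = (1/3)L² = 0.6816 m²; d = L/2 = 0.715 m
T = 2π√(I/(mgd)) = 2π√(0.6816/(9.81×0.715)) = 1.959 s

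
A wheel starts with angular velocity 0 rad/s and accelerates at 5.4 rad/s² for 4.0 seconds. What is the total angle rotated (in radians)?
θ = ω₀t + ½αt² = 0×4.0 + ½×5.4×4.0² = 43.2 rad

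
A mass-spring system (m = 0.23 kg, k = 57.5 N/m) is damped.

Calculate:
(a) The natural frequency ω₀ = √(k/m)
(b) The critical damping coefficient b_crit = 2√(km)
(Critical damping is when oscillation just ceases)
ω₀ = √(k/m) = √(57.5/0.23) = 15.81 rad/s
b_crit = 2√(km) = 2√(57.5×0.23) = 7.273 kg/s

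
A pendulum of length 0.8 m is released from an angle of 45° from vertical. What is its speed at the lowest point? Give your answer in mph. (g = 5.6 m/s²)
h = L(1 − cosθ) = 0.8×(1 − cos45°) = 0.2343 m
v = √(2gh) = √(2×5.6×0.2343) = 1.62 m/s = 3.624 mph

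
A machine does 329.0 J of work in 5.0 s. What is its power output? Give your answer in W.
P = W/t = 329 J / 5 s = 65.8 W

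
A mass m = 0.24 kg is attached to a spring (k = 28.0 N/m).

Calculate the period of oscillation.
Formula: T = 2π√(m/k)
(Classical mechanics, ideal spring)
T = 2π√(m/k) = 2π√(0.24/28.0) = 0.5817 s; f = 1/T = 1.719 Hz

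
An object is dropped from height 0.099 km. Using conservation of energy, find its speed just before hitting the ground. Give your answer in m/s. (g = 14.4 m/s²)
mgh = ½mv² → v = √(2gh) = √(2×14.4×99) = 53.4 m/s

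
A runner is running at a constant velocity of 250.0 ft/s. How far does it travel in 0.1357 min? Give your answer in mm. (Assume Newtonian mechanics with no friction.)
d = vt (with unit conversion) = 620400.0 mm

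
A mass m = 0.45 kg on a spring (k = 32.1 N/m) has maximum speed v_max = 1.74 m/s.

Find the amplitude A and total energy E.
½mv²_max = ½kA² → A = v_max√(m/k) = 1.74×√(0.45/32.1) = 0.206 m = 20.6 cm
E = ½mv²_max = ½×0.45×1.74² = 0.6812 J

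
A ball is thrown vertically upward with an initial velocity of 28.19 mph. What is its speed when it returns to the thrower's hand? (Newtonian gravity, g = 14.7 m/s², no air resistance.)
By conservation of energy, the ball returns at the same speed = 28.19 mph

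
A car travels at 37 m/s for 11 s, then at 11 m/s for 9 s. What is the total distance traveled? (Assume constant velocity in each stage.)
d₁ = v₁t₁ = 37 × 11 = 407 m
d₂ = v₂t₂ = 11 × 9 = 99 m
d_total = 407 + 99 = 506 m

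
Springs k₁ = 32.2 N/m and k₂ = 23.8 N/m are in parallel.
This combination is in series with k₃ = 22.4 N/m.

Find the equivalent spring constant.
k₁₂ = k₁ + k₂ = 56 N/m (parallel)
1/k_eq = 1/k₁₂ + 1/k₃ → k_eq = 16 N/m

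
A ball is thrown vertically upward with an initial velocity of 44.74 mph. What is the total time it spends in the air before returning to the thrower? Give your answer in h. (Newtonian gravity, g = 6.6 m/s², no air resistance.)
t_total = 2v₀/g (with unit conversion) = 0.001684 h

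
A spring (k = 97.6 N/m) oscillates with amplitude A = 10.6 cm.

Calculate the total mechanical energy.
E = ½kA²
E = ½kA² = ½×97.6×(0.106)² = 0.5483 J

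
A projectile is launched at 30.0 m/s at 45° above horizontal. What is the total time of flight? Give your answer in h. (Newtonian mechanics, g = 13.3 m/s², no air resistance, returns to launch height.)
T = 2v₀sin(θ)/g (with unit conversion) = 0.0008861 h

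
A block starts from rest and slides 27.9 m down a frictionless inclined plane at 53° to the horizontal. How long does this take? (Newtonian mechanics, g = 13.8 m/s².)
a = g sin(θ) = 13.8 × sin(53°) = 11.02 m/s²
t = √(2d/a) = √(2 × 27.9 / 11.02) = 2.25 s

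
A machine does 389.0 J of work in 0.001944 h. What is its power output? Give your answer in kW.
P = W/t = 389 J / 6.998 s = 55.58 W = 0.05558 kW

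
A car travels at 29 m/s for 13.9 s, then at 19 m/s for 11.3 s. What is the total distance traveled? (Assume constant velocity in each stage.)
d₁ = v₁t₁ = 29 × 13.9 = 403.1 m
d₂ = v₂t₂ = 19 × 11.3 = 214.7 m
d_total = 403.1 + 214.7 = 617.8 m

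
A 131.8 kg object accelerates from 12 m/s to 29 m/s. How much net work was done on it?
W_net = ΔKE = ½m(v₂² − v₁²) = ½×131.8×(29² − 12²) = 45932.3 J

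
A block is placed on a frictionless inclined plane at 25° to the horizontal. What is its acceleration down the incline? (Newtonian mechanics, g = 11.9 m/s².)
a = g sin(θ) = 11.9 × sin(25°) = 11.9 × 0.4226 = 5.03 m/s²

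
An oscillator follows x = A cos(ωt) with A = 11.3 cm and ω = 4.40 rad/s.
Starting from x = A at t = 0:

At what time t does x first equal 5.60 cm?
cos(ωt) = x/A = 5.6/11.3 = 0.4956
ωt = arccos(0.4956) = 1.052 rad
t = 1.052/4.4 = 0.2392 s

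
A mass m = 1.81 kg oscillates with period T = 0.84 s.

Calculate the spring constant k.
T = 2π√(m/k) → k = m(2π/T)² = 1.81×(2π/0.84)² = 101.3 N/m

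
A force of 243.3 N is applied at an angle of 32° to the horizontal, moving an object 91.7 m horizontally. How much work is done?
W = Fd cosθ = 243.3×91.7×cos(32°) = 18920.0 J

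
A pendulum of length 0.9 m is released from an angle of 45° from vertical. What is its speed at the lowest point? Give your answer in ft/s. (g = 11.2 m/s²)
h = L(1 − cosθ) = 0.9×(1 − cos45°) = 0.2636 m
v = √(2gh) = √(2×11.2×0.2636) = 2.43 m/s = 7.972 ft/s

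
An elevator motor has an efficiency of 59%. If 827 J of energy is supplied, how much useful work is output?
W_out = η × W_in = 0.59 × 827 = 487.93 J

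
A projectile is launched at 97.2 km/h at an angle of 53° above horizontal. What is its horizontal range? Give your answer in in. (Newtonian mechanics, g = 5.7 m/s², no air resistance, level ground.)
R = v₀² sin(2θ) / g (with unit conversion) = 4840.0 in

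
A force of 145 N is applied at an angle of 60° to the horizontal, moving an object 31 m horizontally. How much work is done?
W = Fd cosθ = 145×31×cos(60°) = 2247.5 J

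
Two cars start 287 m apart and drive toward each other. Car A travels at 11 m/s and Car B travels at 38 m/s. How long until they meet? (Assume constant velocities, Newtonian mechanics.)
Combined speed: v_combined = 11 + 38 = 49 m/s
Time to meet: t = d/49 = 287/49 = 5.86 s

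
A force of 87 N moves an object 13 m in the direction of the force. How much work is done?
W = Fd = 87×13 = 1131.0 J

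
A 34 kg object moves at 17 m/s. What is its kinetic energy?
KE = ½mv² = ½×34×17² = 4913.0 J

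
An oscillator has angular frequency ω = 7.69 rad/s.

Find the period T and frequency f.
T = 2π/ω = 2π/7.69 = 0.8171 s; f = ω/2π = 1.224 Hz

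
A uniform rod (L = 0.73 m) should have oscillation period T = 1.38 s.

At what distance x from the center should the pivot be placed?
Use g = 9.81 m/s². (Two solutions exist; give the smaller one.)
T = 2π√((L²/12 + x²)/(gx)). Let c = T²g/(4π²) = 0.4732.
x² − cx + L²/12 = 0 → x = (c − √(c² − L²/3))/2 = 0.129 m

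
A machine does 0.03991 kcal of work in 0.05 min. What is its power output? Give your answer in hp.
P = W/t = 167 J / 3 s = 55.66 W = 0.07464 hp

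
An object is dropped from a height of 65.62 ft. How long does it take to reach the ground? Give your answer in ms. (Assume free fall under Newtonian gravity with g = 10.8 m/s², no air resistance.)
t = √(2h/g) (with unit conversion) = 1925.0 ms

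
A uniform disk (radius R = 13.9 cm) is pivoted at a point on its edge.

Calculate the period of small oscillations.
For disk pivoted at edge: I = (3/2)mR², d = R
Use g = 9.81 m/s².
I/m = (3/2)R² = 0.02898 m²; d = R = 0.139 m
T = 2π√((3/2)R²/(gR)) = 2π√(3R/(2g)) = 0.916 s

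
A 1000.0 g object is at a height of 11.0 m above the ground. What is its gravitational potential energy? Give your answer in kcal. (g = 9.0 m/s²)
PE = mgh = 1 kg × 9.0 m/s² × 11 m = 99 J = 0.02366 kcal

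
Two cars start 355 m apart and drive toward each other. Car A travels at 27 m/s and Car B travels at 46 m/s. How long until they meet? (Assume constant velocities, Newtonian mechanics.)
Combined speed: v_combined = 27 + 46 = 73 m/s
Time to meet: t = d/73 = 355/73 = 4.86 s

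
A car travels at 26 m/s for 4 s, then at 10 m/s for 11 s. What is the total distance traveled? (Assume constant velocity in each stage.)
d₁ = v₁t₁ = 26 × 4 = 104 m
d₂ = v₂t₂ = 10 × 11 = 110 m
d_total = 104 + 110 = 214 m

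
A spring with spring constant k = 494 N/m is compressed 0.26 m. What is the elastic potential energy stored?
PE = ½kx² = ½×494×0.26² = 16.7 J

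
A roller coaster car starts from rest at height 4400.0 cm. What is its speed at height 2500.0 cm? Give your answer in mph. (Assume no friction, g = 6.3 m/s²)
mgh₁ = ½mv₂² + mgh₂ → v₂ = √(2g(h₁−h₂)) = √(2×6.3×(44−25)) = 15.47 m/s = 34.61 mph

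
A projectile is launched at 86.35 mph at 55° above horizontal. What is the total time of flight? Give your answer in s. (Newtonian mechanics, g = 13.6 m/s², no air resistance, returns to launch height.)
T = 2v₀sin(θ)/g (with unit conversion) = 4.65 s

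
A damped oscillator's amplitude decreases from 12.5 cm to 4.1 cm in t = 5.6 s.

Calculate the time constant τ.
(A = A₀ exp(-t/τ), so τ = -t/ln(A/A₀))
A/A₀ = 4.1/12.5 = 0.328; ln(A/A₀) = -1.115
τ = −t/ln(A/A₀) = −5.6/-1.115 = 5.024 s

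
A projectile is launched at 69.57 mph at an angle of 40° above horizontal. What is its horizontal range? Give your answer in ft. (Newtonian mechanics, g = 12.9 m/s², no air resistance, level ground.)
R = v₀² sin(2θ) / g (with unit conversion) = 242.3 ft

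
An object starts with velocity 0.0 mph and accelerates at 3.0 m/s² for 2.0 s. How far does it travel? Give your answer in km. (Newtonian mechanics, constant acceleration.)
d = v₀t + ½at² (with unit conversion) = 0.006 km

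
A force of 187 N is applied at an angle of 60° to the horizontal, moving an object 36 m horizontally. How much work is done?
W = Fd cosθ = 187×36×cos(60°) = 3366.0 J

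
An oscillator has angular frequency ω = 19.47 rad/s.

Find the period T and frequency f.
T = 2π/ω = 2π/19.47 = 0.3227 s; f = ω/2π = 3.099 Hz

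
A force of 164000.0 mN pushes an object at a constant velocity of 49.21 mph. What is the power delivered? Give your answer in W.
P = Fv = 164 N × 22 m/s = 3608 W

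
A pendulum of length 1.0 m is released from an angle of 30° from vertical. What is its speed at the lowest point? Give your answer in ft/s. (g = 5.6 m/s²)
h = L(1 − cosθ) = 1.0×(1 − cos30°) = 0.134 m
v = √(2gh) = √(2×5.6×0.134) = 1.225 m/s = 4.019 ft/s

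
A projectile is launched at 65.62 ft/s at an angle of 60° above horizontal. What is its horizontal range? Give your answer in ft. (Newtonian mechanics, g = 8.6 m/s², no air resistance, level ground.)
R = v₀² sin(2θ) / g (with unit conversion) = 132.2 ft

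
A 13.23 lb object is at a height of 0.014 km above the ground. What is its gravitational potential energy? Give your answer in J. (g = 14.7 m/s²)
PE = mgh = 6.001 kg × 14.7 m/s² × 14 m = 1235 J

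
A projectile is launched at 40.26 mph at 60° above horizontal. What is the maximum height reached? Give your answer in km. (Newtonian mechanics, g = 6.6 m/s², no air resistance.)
H = v₀²sin²(θ)/(2g) (with unit conversion) = 0.0184 km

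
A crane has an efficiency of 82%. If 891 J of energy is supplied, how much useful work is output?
W_out = η × W_in = 0.82 × 891 = 730.62 J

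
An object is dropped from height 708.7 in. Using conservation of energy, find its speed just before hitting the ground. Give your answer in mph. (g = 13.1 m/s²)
mgh = ½mv² → v = √(2gh) = √(2×13.1×18) = 21.72 m/s = 48.58 mph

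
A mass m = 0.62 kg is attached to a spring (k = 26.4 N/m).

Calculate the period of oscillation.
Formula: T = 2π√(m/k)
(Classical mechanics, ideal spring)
T = 2π√(m/k) = 2π√(0.62/26.4) = 0.9629 s; f = 1/T = 1.039 Hz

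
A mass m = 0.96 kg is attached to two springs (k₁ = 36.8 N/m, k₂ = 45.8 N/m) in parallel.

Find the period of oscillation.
k_eq = k₁+k₂ = 82.6 N/m
T = 2π√(m/k_eq) = 2π√(0.96/82.6) = 0.6774 s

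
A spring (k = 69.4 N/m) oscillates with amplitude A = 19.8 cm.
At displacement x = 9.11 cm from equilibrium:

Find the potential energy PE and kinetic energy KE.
E_total = ½kA² = ½×69.4×(0.198)² = 1.36 J
PE = ½kx² = ½×69.4×(0.0911)² = 0.288 J
KE = E_total − PE = 1.072 J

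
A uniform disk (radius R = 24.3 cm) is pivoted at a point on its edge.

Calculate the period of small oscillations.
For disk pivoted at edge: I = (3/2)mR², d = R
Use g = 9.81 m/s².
I/m = (3/2)R² = 0.08857 m²; d = R = 0.243 m
T = 2π√((3/2)R²/(gR)) = 2π√(3R/(2g)) = 1.211 s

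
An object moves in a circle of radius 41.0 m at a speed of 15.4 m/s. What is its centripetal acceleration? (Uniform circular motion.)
a_c = v²/r = 15.4²/41.0 = 237.16/41.0 = 5.78 m/s²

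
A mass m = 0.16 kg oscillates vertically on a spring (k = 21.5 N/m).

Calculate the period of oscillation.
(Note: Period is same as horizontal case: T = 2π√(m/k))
T = 2π√(m/k) = 2π√(0.16/21.5) = 0.542 s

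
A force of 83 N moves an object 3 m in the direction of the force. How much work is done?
W = Fd = 83×3 = 249.0 J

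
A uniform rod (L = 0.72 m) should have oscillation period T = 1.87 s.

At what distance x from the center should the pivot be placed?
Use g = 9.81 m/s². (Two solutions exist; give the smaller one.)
T = 2π√((L²/12 + x²)/(gx)). Let c = T²g/(4π²) = 0.8689.
x² − cx + L²/12 = 0 → x = (c − √(c² − L²/3))/2 = 0.05294 m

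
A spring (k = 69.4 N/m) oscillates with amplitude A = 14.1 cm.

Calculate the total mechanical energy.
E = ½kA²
E = ½kA² = ½×69.4×(0.141)² = 0.6899 J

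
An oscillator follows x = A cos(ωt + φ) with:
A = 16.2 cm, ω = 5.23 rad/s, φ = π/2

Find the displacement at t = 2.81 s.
x = A cos(ωt + φ) = 16.2×cos(5.23×2.81 + π/2) = -13.73 cm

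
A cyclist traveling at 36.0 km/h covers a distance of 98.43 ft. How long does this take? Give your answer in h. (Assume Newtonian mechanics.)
t = d/v (with unit conversion) = 0.0008334 h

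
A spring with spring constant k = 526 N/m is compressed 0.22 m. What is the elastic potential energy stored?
PE = ½kx² = ½×526×0.22² = 12.73 J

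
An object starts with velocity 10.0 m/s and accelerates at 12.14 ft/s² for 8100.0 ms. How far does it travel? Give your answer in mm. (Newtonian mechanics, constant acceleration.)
d = v₀t + ½at² (with unit conversion) = 202400.0 mm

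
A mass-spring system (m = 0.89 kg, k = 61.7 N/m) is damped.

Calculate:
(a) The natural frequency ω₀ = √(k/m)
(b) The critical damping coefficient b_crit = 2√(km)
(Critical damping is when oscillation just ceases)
ω₀ = √(k/m) = √(61.7/0.89) = 8.326 rad/s
b_crit = 2√(km) = 2√(61.7×0.89) = 14.82 kg/s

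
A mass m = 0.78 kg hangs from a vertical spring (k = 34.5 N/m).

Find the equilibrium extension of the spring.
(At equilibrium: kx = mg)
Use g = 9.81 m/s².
x_eq = mg/k = 0.78×9.81/34.5 = 0.2218 m = 22.18 cm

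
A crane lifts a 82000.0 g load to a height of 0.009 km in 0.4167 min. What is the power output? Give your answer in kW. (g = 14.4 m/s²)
W = mgh = 82×14.4×9 = 1.063e+04 J
P = W/t = 1.063e+04/25 = 425.1 W = 0.4251 kW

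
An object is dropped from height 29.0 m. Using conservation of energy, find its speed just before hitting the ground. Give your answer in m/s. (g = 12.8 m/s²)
mgh = ½mv² → v = √(2gh) = √(2×12.8×29) = 27.25 m/s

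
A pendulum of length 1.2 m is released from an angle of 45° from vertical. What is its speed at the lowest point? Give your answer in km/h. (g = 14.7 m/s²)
h = L(1 − cosθ) = 1.2×(1 − cos45°) = 0.3515 m
v = √(2gh) = √(2×14.7×0.3515) = 3.215 m/s = 11.57 km/h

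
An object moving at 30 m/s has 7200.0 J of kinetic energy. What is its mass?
KE = ½mv² → m = 2KE/v² = 2×7200.0/30² = 16.0 kg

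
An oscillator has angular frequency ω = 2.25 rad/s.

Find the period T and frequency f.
T = 2π/ω = 2π/2.25 = 2.793 s; f = ω/2π = 0.3581 Hz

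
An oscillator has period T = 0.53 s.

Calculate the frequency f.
f = 1/T = 1/0.53 = 1.887 Hz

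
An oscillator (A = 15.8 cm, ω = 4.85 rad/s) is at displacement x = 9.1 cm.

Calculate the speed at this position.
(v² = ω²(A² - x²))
v = ω√(A² − x²) = 4.85×√(0.158² − 0.091²) = 0.6264 m/s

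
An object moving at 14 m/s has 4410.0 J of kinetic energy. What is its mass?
KE = ½mv² → m = 2KE/v² = 2×4410.0/14² = 45.0 kg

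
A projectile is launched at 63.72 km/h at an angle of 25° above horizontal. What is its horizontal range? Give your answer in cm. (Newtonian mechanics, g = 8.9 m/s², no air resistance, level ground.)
R = v₀² sin(2θ) / g (with unit conversion) = 2697.0 cm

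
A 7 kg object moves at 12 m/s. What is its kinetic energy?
KE = ½mv² = ½×7×12² = 504.0 J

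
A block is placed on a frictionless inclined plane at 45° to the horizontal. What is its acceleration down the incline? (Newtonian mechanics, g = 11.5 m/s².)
a = g sin(θ) = 11.5 × sin(45°) = 11.5 × 0.7071 = 8.13 m/s²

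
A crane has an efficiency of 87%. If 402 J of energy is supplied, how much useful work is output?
W_out = η × W_in = 0.87 × 402 = 349.74 J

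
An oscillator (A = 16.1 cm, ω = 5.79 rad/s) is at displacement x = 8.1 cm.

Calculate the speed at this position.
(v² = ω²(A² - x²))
v = ω√(A² − x²) = 5.79×√(0.161² − 0.081²) = 0.8056 m/s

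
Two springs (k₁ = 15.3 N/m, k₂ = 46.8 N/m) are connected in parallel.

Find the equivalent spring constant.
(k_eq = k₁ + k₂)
k_eq = k₁ + k₂ = 15.3 + 46.8 = 62.1 N/m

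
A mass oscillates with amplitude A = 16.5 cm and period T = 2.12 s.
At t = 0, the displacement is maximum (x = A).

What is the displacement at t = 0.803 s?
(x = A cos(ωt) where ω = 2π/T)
ω = 2π/T = 2π/2.12 = 2.964 rad/s
x = A cos(ωt) = 16.5×cos(2.964×0.803) = -11.94 cm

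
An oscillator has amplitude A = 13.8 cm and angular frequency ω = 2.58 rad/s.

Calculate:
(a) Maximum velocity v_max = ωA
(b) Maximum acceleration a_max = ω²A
v_max = ωA = 2.58×0.138 = 0.356 m/s
a_max = ω²A = 2.58²×0.138 = 0.9186 m/s²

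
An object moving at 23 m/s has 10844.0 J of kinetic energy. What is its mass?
KE = ½mv² → m = 2KE/v² = 2×10844.0/23² = 41.0 kg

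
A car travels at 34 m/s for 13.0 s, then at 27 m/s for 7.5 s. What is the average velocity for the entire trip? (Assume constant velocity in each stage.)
d₁ = v₁t₁ = 34 × 13.0 = 442 m
d₂ = v₂t₂ = 27 × 7.5 = 202.5 m
d_total = 644.5 m, t_total = 20.5 s
v_avg = d_total/t_total = 644.5/20.5 = 31.44 m/s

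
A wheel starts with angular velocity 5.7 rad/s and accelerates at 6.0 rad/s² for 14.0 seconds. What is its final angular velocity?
ω = ω₀ + αt = 5.7 + 6.0 × 14.0 = 89.7 rad/s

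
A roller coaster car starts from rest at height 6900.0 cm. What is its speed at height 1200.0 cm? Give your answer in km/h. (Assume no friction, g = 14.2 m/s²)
mgh₁ = ½mv₂² + mgh₂ → v₂ = √(2g(h₁−h₂)) = √(2×14.2×(69−12)) = 40.23 m/s = 144.8 km/h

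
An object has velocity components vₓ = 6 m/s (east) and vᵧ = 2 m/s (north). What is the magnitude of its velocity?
|v| = √(vₓ² + vᵧ²) = √(6² + 2²) = √(40) = 6.32 m/s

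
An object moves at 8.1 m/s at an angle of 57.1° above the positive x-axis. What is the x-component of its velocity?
vₓ = v cos(θ) = 8.1 × cos(57.1°) = 4.4 m/s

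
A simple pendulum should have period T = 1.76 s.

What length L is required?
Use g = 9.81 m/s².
T = 2π√(L/g) → L = g(T/2π)² = 9.81×(1.76/2π)² = 0.7697 m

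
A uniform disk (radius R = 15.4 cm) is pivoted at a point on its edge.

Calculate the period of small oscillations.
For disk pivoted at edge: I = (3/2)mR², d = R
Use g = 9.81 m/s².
I/m = (3/2)R² = 0.03557 m²; d = R = 0.154 m
T = 2π√((3/2)R²/(gR)) = 2π√(3R/(2g)) = 0.9642 s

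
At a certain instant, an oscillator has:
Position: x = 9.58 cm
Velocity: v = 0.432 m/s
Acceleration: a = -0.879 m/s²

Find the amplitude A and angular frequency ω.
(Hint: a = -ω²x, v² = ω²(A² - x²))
a = −ω²x → ω = √(|a|/x) = √(0.879/0.0958) = 3.029 rad/s
v² = ω²(A² − x²) → A = √(x² + v²/ω²) = √(0.0958² + 0.432²/3.029²) = 0.1718 m = 17.18 cm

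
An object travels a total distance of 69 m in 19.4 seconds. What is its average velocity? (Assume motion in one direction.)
v_avg = Δd / Δt = 69 / 19.4 = 3.56 m/s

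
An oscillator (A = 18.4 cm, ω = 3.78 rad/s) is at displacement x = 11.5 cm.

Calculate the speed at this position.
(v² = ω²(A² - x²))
v = ω√(A² − x²) = 3.78×√(0.184² − 0.115²) = 0.5429 m/s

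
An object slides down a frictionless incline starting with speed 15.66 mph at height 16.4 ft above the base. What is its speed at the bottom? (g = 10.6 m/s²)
½mv₀² + mgh = ½mv² → v = √(v₀² + 2gh) = √(7.001² + 2×10.6×4.999) = 12.45 m/s = 27.85 mph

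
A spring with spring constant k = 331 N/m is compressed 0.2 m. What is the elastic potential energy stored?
PE = ½kx² = ½×331×0.2² = 6.62 J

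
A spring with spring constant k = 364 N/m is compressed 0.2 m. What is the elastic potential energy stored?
PE = ½kx² = ½×364×0.2² = 7.28 J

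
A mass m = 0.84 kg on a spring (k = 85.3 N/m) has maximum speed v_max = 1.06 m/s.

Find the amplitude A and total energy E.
½mv²_max = ½kA² → A = v_max√(m/k) = 1.06×√(0.84/85.3) = 0.1052 m = 10.52 cm
E = ½mv²_max = ½×0.84×1.06² = 0.4719 J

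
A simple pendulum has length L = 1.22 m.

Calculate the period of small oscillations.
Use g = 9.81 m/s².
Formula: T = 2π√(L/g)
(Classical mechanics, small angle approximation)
T = 2π√(L/g) = 2π√(1.22/9.81) = 2.216 s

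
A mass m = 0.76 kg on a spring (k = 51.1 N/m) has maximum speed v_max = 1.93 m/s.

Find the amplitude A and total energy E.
½mv²_max = ½kA² → A = v_max√(m/k) = 1.93×√(0.76/51.1) = 0.2354 m = 23.54 cm
E = ½mv²_max = ½×0.76×1.93² = 1.415 J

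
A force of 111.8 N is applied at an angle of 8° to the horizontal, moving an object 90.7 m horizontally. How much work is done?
W = Fd cosθ = 111.8×90.7×cos(8°) = 10042.0 J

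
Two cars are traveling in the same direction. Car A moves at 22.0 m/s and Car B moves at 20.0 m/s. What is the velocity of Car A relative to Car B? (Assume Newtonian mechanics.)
v_rel = v_A - v_B = 22.0 - 20.0 = 2.0 m/s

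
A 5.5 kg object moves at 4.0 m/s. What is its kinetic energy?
KE = ½mv² = ½×5.5×4.0² = 44.0 J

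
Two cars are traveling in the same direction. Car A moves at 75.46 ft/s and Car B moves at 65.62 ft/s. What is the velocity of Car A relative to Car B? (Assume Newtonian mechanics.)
v_rel = v_A - v_B = 75.46 - 65.62 = 9.84 ft/s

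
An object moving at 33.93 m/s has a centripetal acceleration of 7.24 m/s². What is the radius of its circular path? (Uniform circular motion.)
r = v²/a_c = 33.93²/7.24 = 159.01 m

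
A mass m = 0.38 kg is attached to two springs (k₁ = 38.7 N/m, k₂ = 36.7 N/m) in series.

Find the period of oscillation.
k_eq = k₁k₂/(k₁+k₂) = 18.84 N/m
T = 2π√(m/k_eq) = 2π√(0.38/18.84) = 0.8924 s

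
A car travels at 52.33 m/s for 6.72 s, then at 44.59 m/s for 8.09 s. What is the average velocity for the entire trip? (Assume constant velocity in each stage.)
d₁ = v₁t₁ = 52.33 × 6.72 = 351.658 m
d₂ = v₂t₂ = 44.59 × 8.09 = 360.733 m
d_total = 712.39 m, t_total = 14.81 s
v_avg = d_total/t_total = 712.39/14.81 = 48.1 m/s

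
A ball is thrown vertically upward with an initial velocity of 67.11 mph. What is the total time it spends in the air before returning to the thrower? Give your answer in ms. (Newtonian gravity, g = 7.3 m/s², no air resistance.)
t_total = 2v₀/g (with unit conversion) = 8219.0 ms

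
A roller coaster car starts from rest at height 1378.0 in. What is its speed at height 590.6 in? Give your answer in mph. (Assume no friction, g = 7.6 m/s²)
mgh₁ = ½mv₂² + mgh₂ → v₂ = √(2g(h₁−h₂)) = √(2×7.6×(35−15)) = 17.44 m/s = 39.0 mph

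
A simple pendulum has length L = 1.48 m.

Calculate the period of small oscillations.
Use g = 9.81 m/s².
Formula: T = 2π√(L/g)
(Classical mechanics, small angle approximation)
T = 2π√(L/g) = 2π√(1.48/9.81) = 2.44 s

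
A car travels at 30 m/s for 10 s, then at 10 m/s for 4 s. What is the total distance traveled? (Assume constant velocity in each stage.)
d₁ = v₁t₁ = 30 × 10 = 300 m
d₂ = v₂t₂ = 10 × 4 = 40 m
d_total = 300 + 40 = 340 m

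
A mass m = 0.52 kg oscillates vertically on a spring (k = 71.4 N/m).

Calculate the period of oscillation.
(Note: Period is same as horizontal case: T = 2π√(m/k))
T = 2π√(m/k) = 2π√(0.52/71.4) = 0.5362 s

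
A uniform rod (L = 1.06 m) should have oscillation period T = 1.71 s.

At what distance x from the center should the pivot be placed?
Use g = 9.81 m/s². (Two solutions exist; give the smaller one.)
T = 2π√((L²/12 + x²)/(gx)). Let c = T²g/(4π²) = 0.7266.
x² − cx + L²/12 = 0 → x = (c − √(c² − L²/3))/2 = 0.1675 m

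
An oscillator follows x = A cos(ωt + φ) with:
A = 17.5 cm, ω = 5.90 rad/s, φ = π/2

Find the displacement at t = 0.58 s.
x = A cos(ωt + φ) = 17.5×cos(5.9×0.58 + π/2) = 4.843 cm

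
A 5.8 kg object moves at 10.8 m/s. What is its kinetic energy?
KE = ½mv² = ½×5.8×10.8² = 338.256 J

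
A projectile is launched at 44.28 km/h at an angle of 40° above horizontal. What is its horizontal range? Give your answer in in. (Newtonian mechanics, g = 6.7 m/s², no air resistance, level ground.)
R = v₀² sin(2θ) / g (with unit conversion) = 875.5 in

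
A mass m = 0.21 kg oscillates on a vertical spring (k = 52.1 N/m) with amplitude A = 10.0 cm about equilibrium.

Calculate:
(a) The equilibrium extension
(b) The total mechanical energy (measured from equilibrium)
x_eq = mg/k = 0.21×9.81/52.1 = 0.03954 m = 3.954 cm
E = ½kA² = ½×52.1×(0.1)² = 0.2605 J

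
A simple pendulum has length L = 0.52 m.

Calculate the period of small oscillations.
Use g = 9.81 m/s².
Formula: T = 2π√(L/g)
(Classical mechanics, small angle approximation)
T = 2π√(L/g) = 2π√(0.52/9.81) = 1.447 s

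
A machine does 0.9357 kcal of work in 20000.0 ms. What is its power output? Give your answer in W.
P = W/t = 3915 J / 20 s = 195.7 W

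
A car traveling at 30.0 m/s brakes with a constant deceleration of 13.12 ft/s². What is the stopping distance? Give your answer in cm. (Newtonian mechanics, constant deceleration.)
d = v₀² / (2a) (with unit conversion) = 11250.0 cm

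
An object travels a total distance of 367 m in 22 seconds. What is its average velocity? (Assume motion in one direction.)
v_avg = Δd / Δt = 367 / 22 = 16.68 m/s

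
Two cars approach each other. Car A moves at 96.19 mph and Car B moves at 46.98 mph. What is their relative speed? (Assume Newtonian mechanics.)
v_rel = v_A + v_B = 96.19 + 46.98 = 143.2 mph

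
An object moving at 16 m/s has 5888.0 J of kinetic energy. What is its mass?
KE = ½mv² → m = 2KE/v² = 2×5888.0/16² = 46.0 kg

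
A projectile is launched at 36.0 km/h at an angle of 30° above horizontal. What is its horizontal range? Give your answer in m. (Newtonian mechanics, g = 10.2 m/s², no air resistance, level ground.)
R = v₀² sin(2θ) / g (with unit conversion) = 8.49 m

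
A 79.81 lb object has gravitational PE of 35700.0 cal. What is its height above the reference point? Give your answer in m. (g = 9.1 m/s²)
PE = mgh → h = PE/(mg) = 1.494e+05 J / (36.2 kg × 9.1 m/s²) = 453.4 m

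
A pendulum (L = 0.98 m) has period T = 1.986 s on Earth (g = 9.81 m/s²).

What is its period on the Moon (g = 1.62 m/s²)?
T = 2π√(L/g), so T_moon/T_earth = √(g_earth/g_moon)
T_moon = 2π√(0.98/1.62) = 4.887 s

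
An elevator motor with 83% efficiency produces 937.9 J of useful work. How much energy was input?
W_in = W_out/η = 937.9/0.83 = 1130.0 J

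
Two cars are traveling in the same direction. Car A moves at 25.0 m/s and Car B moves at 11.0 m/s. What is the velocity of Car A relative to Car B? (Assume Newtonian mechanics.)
v_rel = v_A - v_B = 25.0 - 11.0 = 14.0 m/s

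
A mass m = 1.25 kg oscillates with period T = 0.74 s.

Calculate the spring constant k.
T = 2π√(m/k) → k = m(2π/T)² = 1.25×(2π/0.74)² = 90.12 N/m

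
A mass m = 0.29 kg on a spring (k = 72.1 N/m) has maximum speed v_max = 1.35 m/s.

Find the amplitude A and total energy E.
½mv²_max = ½kA² → A = v_max√(m/k) = 1.35×√(0.29/72.1) = 0.08562 m = 8.562 cm
E = ½mv²_max = ½×0.29×1.35² = 0.2643 J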